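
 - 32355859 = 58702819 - 91058678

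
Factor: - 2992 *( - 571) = 2^4 *11^1*17^1 * 571^1 = 1708432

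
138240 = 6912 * 20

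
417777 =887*471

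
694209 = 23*30183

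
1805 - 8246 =  -  6441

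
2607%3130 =2607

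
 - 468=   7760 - 8228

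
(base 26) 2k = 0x48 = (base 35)22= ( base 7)132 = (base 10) 72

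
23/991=23/991 =0.02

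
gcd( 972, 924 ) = 12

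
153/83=153/83 = 1.84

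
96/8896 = 3/278   =  0.01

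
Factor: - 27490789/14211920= - 2^( -4)*5^(-1 )*59^ ( - 1) *3011^( - 1)*27490789^1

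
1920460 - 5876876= - 3956416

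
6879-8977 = - 2098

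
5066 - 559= 4507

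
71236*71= 5057756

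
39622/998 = 39 + 350/499 = 39.70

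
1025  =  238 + 787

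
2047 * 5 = 10235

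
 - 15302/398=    - 7651/199 = - 38.45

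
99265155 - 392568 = 98872587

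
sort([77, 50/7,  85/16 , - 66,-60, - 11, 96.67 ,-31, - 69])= [-69,-66,-60 , - 31,-11, 85/16, 50/7,77, 96.67]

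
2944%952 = 88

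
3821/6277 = 3821/6277 = 0.61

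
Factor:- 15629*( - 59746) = 2^1*15629^1*29873^1= 933770234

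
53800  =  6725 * 8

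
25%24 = 1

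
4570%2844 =1726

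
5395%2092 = 1211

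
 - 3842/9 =-3842/9 = -426.89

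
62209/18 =3456 + 1/18 = 3456.06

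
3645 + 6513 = 10158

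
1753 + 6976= 8729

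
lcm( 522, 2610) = 2610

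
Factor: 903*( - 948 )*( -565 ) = 2^2*3^2*5^1*7^1*43^1*79^1 * 113^1 = 483664860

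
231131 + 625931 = 857062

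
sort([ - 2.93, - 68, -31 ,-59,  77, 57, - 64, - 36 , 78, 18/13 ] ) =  [ - 68, - 64, - 59, - 36 , - 31, - 2.93, 18/13,  57,  77, 78]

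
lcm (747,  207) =17181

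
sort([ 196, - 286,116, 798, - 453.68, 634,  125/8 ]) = [ - 453.68,-286, 125/8, 116, 196,634,798] 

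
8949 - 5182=3767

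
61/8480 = 61/8480 = 0.01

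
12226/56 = 218 + 9/28 =218.32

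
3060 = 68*45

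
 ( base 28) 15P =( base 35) r4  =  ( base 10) 949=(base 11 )793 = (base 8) 1665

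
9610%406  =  272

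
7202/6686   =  3601/3343 = 1.08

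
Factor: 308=2^2 *7^1*11^1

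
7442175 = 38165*195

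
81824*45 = 3682080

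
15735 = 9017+6718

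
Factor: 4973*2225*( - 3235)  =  -35795032375 = - 5^3*89^1*647^1*4973^1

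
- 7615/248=  -  7615/248=-  30.71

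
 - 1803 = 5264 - 7067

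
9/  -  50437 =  - 1 + 50428/50437 = - 0.00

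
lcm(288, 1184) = 10656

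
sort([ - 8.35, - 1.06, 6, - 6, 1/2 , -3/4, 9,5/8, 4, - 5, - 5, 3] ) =[-8.35, - 6, - 5, - 5, - 1.06, - 3/4, 1/2,5/8,3,4,  6,9 ]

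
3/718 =3/718   =  0.00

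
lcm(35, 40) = 280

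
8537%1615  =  462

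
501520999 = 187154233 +314366766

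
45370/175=259 + 9/35 = 259.26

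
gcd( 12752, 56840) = 8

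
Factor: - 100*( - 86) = 2^3* 5^2 * 43^1 = 8600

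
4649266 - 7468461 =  - 2819195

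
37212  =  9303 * 4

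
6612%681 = 483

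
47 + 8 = 55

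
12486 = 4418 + 8068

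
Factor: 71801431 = 13^1*257^1*21491^1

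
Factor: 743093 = 13^2*4397^1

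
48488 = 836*58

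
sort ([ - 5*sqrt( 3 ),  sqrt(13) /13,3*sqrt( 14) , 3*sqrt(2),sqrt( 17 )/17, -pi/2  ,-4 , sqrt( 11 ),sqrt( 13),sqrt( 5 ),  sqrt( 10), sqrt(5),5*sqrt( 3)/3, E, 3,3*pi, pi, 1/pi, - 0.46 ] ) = [ - 5*sqrt( 3), - 4, - pi/2 , - 0.46 , sqrt (17) /17, sqrt ( 13) /13, 1/pi , sqrt( 5 ),sqrt( 5 ), E,  5*sqrt( 3 )/3, 3 , pi , sqrt(10), sqrt( 11), sqrt(13) , 3*sqrt( 2) , 3*pi,3*sqrt( 14 ) ] 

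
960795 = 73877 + 886918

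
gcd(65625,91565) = 5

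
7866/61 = 7866/61= 128.95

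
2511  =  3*837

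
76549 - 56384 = 20165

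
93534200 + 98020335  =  191554535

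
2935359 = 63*46593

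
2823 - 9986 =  - 7163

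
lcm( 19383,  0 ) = 0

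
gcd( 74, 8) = 2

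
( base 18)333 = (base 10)1029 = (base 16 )405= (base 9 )1363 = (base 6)4433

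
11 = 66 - 55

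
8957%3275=2407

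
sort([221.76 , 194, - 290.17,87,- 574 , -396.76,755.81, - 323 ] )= [ - 574, - 396.76, - 323, - 290.17, 87,  194,221.76,755.81] 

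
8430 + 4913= 13343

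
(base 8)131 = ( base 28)35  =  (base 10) 89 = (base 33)2n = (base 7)155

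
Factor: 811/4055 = 1/5 = 5^(- 1)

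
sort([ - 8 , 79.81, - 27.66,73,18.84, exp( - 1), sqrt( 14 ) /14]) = [ - 27.66, - 8, sqrt( 14) /14, exp ( - 1), 18.84, 73,79.81 ] 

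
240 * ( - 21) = - 5040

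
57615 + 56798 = 114413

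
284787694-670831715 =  - 386044021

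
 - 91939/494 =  - 91939/494= - 186.11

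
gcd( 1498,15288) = 14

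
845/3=845/3  =  281.67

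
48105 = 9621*5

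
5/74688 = 5/74688 = 0.00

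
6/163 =6/163 = 0.04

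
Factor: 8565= 3^1 * 5^1*571^1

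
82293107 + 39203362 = 121496469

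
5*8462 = 42310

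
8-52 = -44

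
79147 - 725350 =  - 646203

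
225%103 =19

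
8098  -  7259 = 839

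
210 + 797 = 1007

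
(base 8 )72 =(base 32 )1q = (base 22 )2E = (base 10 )58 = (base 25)28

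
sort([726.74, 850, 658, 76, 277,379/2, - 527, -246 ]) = [-527, - 246,  76,379/2, 277 , 658,726.74,  850]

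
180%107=73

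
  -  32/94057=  - 1+94025/94057 = - 0.00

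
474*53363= 25294062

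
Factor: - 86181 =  - 3^1*23^1*1249^1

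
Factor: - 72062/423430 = - 5^ (-1)*7^ ( - 1)*23^( - 1)*137^1 =- 137/805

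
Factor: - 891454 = - 2^1*61^1*7307^1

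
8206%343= 317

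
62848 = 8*7856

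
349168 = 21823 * 16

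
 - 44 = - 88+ 44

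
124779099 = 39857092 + 84922007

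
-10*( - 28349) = 283490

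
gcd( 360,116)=4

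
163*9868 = 1608484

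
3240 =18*180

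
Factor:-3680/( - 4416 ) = 2^ (-1 ) * 3^( - 1) *5^1 =5/6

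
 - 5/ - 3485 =1/697 = 0.00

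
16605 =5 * 3321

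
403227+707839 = 1111066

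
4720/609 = 7 + 457/609 = 7.75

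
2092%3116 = 2092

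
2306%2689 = 2306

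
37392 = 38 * 984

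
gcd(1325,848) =53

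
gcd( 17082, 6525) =9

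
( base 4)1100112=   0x1416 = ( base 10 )5142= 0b1010000010110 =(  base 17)10d8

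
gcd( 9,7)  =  1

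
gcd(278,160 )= 2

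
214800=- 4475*(  -  48 ) 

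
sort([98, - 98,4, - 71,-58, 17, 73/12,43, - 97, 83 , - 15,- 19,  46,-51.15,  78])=[ - 98 , - 97, - 71, - 58,- 51.15,-19,-15,4,73/12,17,43,46, 78, 83,98 ]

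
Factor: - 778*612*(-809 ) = 385194024 =2^3*3^2 * 17^1*389^1 *809^1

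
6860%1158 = 1070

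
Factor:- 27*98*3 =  - 7938 =- 2^1*3^4*7^2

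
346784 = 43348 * 8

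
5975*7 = 41825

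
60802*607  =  36906814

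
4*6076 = 24304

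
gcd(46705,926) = 1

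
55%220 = 55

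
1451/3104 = 1451/3104 = 0.47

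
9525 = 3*3175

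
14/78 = 7/39 = 0.18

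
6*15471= 92826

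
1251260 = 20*62563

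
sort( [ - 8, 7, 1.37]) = [ - 8,1.37, 7 ] 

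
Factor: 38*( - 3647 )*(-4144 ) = 2^5 * 7^2*19^1*37^1*521^1 = 574300384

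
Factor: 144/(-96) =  - 2^(-1)*3^1 = -3/2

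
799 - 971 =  - 172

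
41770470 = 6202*6735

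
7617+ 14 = 7631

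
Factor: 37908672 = 2^6 * 3^1 * 197441^1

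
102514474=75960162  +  26554312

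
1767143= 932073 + 835070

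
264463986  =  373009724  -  108545738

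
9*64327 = 578943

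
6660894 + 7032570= 13693464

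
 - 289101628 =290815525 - 579917153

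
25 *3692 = 92300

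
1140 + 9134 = 10274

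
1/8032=1/8032 =0.00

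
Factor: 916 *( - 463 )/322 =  - 2^1*  7^( - 1)*23^( - 1) * 229^1*463^1 =-212054/161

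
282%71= 69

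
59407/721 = 82 + 285/721 = 82.40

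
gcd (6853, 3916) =979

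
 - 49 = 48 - 97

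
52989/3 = 17663 = 17663.00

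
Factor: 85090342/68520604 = 2^( - 1 )*17130151^( - 1)*42545171^1= 42545171/34260302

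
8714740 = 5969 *1460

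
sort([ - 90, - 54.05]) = [ - 90, - 54.05] 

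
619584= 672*922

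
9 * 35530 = 319770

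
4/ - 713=-4/713 = - 0.01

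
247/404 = 247/404 = 0.61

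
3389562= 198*17119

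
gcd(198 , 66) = 66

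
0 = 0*468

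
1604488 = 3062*524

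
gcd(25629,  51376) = 1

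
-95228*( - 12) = 1142736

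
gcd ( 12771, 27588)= 33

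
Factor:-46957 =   -  46957^1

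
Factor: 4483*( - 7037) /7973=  - 31546871/7973 = - 7^( - 1 )*17^( - 1) *31^1 * 67^( - 1 )*227^1*4483^1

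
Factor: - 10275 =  - 3^1*5^2*137^1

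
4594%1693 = 1208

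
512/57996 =128/14499 = 0.01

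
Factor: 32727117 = 3^1*103^1*105913^1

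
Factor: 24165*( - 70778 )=-1710350370 = - 2^1*3^3 *5^1 * 43^1*179^1*823^1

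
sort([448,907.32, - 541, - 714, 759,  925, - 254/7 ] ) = [ - 714, - 541, - 254/7, 448,  759, 907.32,925]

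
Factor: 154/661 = 2^1*7^1* 11^1 * 661^(  -  1) 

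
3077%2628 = 449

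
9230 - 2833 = 6397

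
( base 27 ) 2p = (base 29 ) 2l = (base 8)117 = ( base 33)2d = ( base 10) 79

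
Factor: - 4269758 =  - 2^1*2134879^1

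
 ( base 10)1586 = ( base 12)b02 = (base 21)3CB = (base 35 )1AB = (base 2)11000110010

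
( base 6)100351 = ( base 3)101212011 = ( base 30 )8NP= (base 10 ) 7915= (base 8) 17353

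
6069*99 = 600831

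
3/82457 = 3/82457= 0.00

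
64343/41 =1569+14/41 = 1569.34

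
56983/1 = 56983 = 56983.00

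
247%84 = 79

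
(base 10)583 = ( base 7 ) 1462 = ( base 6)2411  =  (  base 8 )1107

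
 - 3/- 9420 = 1/3140 =0.00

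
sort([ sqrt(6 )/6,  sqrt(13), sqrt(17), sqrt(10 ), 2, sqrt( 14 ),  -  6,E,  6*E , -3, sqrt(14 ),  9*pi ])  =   [ - 6,-3,  sqrt(6) /6,  2, E,sqrt(10 ),sqrt( 13 ),sqrt(14) , sqrt(14),  sqrt( 17),6 * E,  9*pi]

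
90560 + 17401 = 107961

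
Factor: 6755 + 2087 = 2^1*4421^1= 8842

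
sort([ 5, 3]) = [ 3, 5]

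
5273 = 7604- 2331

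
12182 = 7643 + 4539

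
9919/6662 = 9919/6662 = 1.49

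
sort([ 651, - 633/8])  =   [ - 633/8, 651 ] 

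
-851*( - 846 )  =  719946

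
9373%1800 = 373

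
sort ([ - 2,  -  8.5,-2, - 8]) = [ - 8.5, - 8 ,-2 , - 2]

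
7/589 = 7/589 = 0.01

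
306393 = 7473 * 41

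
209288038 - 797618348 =-588330310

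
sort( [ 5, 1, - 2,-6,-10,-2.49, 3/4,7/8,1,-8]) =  [ - 10, -8,-6, - 2.49,-2, 3/4,7/8,1, 1,5] 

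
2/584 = 1/292 = 0.00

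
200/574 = 100/287 =0.35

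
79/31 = 2 + 17/31 = 2.55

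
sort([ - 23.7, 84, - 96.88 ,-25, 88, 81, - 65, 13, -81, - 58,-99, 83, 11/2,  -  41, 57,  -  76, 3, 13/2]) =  [ - 99,-96.88,-81,-76,-65, - 58, - 41, - 25,-23.7, 3, 11/2,13/2,13, 57,81,83, 84,  88]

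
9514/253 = 37 + 153/253 = 37.60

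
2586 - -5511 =8097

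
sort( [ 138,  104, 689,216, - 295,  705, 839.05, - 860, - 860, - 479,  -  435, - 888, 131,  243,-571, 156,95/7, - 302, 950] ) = [ - 888, - 860, - 860, - 571,-479, - 435, - 302,-295, 95/7, 104, 131, 138, 156, 216,243, 689, 705, 839.05 , 950 ]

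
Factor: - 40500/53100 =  - 3^2 * 5^1*59^( - 1) = - 45/59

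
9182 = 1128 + 8054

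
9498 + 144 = 9642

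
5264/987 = 5 +1/3 = 5.33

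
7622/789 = 7622/789 = 9.66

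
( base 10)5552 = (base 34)4ra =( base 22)ba8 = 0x15b0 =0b1010110110000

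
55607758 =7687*7234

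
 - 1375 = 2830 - 4205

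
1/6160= 1/6160 = 0.00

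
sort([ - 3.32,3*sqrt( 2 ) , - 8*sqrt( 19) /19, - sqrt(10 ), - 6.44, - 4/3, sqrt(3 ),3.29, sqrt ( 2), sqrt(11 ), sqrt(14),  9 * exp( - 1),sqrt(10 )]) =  [- 6.44,-3.32,-sqrt( 10), - 8*sqrt( 19 )/19, - 4/3 , sqrt( 2), sqrt( 3 ),sqrt ( 10), 3.29,9*exp(-1), sqrt(11 ),sqrt( 14), 3*sqrt( 2)] 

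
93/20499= 31/6833 = 0.00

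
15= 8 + 7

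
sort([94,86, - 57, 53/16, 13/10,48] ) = [ - 57, 13/10, 53/16, 48,86, 94] 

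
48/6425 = 48/6425  =  0.01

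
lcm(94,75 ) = 7050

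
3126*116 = 362616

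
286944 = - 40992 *(- 7 )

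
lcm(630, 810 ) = 5670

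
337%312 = 25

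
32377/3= 32377/3=   10792.33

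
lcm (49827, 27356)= 1395156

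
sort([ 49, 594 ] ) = [49,  594]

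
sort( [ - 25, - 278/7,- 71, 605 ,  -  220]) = [- 220, - 71, - 278/7,-25, 605 ] 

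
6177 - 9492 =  - 3315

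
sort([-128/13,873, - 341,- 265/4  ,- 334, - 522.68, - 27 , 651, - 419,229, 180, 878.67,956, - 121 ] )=[ - 522.68,-419,- 341, - 334,-121,  -  265/4,-27,-128/13, 180, 229,651, 873,878.67, 956 ] 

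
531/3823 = 531/3823=0.14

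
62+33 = 95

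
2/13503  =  2/13503 = 0.00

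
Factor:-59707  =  -59707^1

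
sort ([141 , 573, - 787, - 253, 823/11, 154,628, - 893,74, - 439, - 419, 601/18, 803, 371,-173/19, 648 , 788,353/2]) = [ - 893,-787, - 439, - 419, - 253, - 173/19, 601/18,74, 823/11,141, 154,353/2, 371,573, 628,648 , 788,803 ] 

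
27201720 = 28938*940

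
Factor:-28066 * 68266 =-2^2*11^1 * 29^1*107^1 * 14033^1 = - 1915953556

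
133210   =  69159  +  64051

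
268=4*67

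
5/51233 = 5/51233 = 0.00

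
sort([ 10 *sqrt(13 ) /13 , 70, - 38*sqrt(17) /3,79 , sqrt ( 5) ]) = [ - 38* sqrt(17 ) /3,sqrt( 5 ), 10*sqrt(13 )/13, 70,79]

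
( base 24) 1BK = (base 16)35c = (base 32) QS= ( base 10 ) 860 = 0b1101011100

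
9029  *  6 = 54174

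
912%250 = 162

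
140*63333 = 8866620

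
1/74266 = 1/74266 =0.00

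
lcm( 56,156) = 2184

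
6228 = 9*692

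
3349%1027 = 268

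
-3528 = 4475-8003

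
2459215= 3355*733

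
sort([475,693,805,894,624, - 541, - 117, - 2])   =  [ - 541,- 117, - 2,  475,624,693,805 , 894]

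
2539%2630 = 2539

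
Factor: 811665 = 3^2*5^1*17^1 * 1061^1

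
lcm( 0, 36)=0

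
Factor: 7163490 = 2^1*3^1* 5^1*73^1*3271^1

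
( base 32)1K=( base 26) 20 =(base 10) 52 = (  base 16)34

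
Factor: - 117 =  - 3^2*13^1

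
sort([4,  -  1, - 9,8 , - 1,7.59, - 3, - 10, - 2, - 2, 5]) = [ - 10, - 9, - 3, - 2, - 2,- 1, - 1,4, 5,7.59,8 ]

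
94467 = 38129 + 56338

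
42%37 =5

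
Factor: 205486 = 2^1 * 127^1 * 809^1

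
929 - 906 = 23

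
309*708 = 218772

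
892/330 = 2 + 116/165 = 2.70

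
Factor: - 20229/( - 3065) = 3^1 * 5^( - 1)*11^1 = 33/5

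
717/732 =239/244 = 0.98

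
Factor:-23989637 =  -7^1*131^1*26161^1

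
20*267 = 5340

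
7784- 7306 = 478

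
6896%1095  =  326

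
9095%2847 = 554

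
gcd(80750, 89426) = 2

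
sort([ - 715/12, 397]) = [-715/12, 397]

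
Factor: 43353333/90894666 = 2^ ( - 1 )*3^2*23^(-1 )*31^(- 1)*109^1*14731^1 *21247^(-1) = 14451111/30298222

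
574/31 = 574/31 = 18.52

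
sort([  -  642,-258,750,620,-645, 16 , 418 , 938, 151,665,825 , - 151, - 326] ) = [-645, - 642, - 326, - 258,-151  ,  16, 151,418,620 , 665,750, 825 , 938 ] 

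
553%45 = 13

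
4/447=4/447 = 0.01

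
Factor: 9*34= 2^1 * 3^2*17^1 = 306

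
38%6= 2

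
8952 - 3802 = 5150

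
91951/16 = 5746 + 15/16 = 5746.94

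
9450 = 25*378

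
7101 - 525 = 6576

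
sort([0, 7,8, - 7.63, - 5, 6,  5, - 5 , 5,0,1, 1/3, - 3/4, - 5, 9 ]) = [ - 7.63, - 5,-5, - 5, - 3/4, 0 , 0, 1/3, 1, 5, 5, 6,  7, 8, 9]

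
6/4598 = 3/2299 = 0.00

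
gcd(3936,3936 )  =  3936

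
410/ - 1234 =  -  1 + 412/617 = - 0.33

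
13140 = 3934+9206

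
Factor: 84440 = 2^3 *5^1*2111^1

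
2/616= 1/308 = 0.00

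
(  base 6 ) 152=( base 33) 22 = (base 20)38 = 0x44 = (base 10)68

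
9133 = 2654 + 6479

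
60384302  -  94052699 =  - 33668397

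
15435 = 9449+5986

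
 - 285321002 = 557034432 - 842355434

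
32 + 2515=2547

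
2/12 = 1/6=0.17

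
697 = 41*17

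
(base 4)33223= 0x3EB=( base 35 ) SN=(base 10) 1003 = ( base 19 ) 2ef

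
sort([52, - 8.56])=[ - 8.56,52]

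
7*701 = 4907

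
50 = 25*2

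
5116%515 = 481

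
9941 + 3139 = 13080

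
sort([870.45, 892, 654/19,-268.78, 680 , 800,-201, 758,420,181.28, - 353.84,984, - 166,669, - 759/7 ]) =[  -  353.84, - 268.78,-201,-166,-759/7, 654/19,181.28,420,669,  680, 758, 800,870.45 , 892,984] 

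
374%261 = 113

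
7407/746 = 7407/746 = 9.93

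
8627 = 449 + 8178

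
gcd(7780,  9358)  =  2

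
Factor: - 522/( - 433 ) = 2^1*3^2 * 29^1*433^( - 1) 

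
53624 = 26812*2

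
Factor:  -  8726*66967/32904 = - 2^(-2)*3^(- 2)*167^1 * 401^1*457^( - 1 )*4363^1=- 292177021/16452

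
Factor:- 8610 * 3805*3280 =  - 2^5 * 3^1 * 5^3 * 7^1 * 41^2* 761^1 = - 107456244000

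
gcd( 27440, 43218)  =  686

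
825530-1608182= - 782652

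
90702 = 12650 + 78052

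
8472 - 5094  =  3378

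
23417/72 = 325 + 17/72 = 325.24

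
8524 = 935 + 7589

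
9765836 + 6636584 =16402420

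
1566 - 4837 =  - 3271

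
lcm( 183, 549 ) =549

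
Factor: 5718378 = 2^1 * 3^1*  757^1*1259^1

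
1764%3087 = 1764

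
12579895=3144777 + 9435118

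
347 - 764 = -417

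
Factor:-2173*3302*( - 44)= 2^3*11^1*13^1*41^1*53^1*127^1 = 315710824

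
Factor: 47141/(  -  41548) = -59/52 = - 2^( -2 ) *13^(-1) * 59^1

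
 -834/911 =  - 1+77/911 = - 0.92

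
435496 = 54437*8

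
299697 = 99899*3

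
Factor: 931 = 7^2*19^1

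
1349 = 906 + 443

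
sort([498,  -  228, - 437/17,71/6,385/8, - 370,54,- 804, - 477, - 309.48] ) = [ - 804, - 477,  -  370, - 309.48,-228, - 437/17,71/6,385/8 , 54,498 ]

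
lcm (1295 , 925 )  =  6475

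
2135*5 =10675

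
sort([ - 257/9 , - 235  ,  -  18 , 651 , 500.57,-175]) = [ - 235, - 175, - 257/9 ,  -  18,500.57,  651 ] 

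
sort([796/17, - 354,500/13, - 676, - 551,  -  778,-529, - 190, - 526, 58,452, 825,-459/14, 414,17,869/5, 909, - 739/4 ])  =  [  -  778,-676, - 551, - 529, - 526,- 354 , - 190, - 739/4, - 459/14,17, 500/13,796/17, 58,  869/5,414, 452, 825,  909 ] 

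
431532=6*71922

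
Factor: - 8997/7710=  - 2^( - 1 )*5^( - 1 )*257^(  -  1)*2999^1  =  -  2999/2570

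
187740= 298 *630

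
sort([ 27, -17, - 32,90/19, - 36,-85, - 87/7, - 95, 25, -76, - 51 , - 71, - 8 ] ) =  [ - 95, - 85, - 76, - 71,-51, - 36,-32, - 17, - 87/7 ,-8, 90/19,25,27]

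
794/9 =794/9 = 88.22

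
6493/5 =6493/5 = 1298.60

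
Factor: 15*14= 2^1* 3^1*5^1*7^1 = 210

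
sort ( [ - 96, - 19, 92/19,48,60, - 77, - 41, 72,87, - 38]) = [ - 96, - 77, - 41  , - 38, - 19, 92/19, 48, 60, 72, 87 ] 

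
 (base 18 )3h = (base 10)71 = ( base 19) 3e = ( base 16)47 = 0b1000111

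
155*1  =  155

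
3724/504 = 133/18 =7.39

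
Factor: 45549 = 3^3*7^1*241^1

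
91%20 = 11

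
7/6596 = 7/6596 = 0.00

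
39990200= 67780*590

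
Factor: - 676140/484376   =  -2^(- 1)*3^1*5^1*59^1*317^( - 1) = - 885/634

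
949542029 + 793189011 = 1742731040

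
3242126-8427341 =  -5185215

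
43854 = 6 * 7309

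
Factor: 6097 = 7^1 *13^1*67^1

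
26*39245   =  1020370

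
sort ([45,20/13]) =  [20/13, 45 ] 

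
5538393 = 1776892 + 3761501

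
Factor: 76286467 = 76286467^1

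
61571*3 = 184713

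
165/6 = 55/2 = 27.50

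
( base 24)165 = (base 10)725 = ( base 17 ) 28B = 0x2D5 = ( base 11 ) 5aa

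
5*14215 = 71075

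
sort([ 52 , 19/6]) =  [19/6,52]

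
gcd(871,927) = 1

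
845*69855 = 59027475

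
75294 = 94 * 801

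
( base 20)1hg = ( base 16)2F4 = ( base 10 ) 756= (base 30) P6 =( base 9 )1030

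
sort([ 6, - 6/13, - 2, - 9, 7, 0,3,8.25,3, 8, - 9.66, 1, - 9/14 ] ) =[ - 9.66, - 9, - 2, - 9/14,-6/13, 0,1,3,3 , 6,7, 8,  8.25]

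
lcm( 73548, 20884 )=1691604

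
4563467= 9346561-4783094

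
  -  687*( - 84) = 57708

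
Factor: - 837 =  - 3^3*31^1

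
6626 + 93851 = 100477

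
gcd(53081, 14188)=1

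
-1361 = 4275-5636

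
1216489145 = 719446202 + 497042943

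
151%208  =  151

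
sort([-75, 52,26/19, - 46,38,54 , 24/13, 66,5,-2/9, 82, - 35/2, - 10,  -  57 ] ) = [ - 75,-57, - 46, - 35/2,  -  10,-2/9,26/19, 24/13,  5,38,52,54, 66,  82] 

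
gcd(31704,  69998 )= 2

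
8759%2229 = 2072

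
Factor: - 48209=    - 7^1*71^1*97^1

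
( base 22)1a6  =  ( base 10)710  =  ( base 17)27d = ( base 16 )2c6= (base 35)ka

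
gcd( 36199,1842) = 1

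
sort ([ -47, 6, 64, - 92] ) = [  -  92,  -  47,6, 64]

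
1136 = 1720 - 584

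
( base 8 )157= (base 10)111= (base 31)3i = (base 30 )3L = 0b1101111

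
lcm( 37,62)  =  2294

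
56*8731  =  488936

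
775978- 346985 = 428993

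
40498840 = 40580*998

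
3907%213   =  73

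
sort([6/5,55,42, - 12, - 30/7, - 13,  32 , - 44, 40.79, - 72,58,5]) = [ - 72, - 44 ,  -  13,-12, - 30/7 , 6/5, 5, 32, 40.79,42, 55, 58 ]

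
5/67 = 5/67 =0.07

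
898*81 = 72738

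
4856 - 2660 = 2196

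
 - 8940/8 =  - 2235/2 = - 1117.50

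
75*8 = 600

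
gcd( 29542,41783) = 1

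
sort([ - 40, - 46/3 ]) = [ - 40, - 46/3] 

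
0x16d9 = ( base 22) c1j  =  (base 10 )5849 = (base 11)4438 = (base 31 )62l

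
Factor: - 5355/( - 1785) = 3^1 = 3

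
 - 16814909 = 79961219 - 96776128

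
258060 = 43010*6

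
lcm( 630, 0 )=0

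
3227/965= 3+ 332/965 = 3.34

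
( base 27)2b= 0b1000001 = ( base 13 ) 50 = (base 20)35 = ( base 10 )65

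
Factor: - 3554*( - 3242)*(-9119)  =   -2^2*11^1 * 829^1*1621^1*1777^1 = - 105069738092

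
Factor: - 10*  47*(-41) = 2^1*5^1 *41^1*47^1 = 19270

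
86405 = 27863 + 58542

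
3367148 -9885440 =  - 6518292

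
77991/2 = 77991/2= 38995.50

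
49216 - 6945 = 42271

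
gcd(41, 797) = 1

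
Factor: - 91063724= - 2^2 * 3911^1*5821^1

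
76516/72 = 1062 + 13/18 = 1062.72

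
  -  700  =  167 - 867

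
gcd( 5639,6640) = 1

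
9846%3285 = 3276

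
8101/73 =110 + 71/73 = 110.97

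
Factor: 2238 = 2^1*3^1*373^1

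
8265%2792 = 2681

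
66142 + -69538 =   -  3396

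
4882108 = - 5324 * ( - 917)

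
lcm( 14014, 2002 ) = 14014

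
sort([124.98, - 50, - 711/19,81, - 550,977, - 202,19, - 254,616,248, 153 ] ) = [ -550,  -  254,  -  202, - 50, - 711/19,19,  81,  124.98, 153,248,616,  977]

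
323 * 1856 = 599488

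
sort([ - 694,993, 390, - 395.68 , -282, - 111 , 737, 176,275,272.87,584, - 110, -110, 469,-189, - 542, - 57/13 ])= [ -694, - 542,  -  395.68,- 282, - 189, - 111, - 110, - 110,- 57/13,176, 272.87, 275, 390,469 , 584,737,993 ] 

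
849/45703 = 849/45703 =0.02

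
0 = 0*8441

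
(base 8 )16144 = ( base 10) 7268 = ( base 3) 100222012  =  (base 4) 1301210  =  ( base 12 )4258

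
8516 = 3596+4920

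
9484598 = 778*12191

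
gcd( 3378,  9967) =1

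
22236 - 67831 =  - 45595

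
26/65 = 2/5=0.40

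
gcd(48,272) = 16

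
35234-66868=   - 31634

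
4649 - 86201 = - 81552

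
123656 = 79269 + 44387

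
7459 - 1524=5935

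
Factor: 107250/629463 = 2^1*5^3*11^1*13^1*209821^( - 1 ) = 35750/209821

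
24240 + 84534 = 108774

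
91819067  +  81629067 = 173448134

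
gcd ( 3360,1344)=672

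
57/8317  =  57/8317 = 0.01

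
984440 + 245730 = 1230170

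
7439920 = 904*8230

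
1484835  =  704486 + 780349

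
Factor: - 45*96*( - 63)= 272160 = 2^5*3^5*5^1*  7^1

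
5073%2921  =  2152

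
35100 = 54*650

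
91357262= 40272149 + 51085113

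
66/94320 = 11/15720 = 0.00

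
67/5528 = 67/5528 = 0.01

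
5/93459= 5/93459 = 0.00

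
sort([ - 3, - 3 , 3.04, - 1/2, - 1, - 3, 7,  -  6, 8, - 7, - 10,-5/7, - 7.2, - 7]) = [ - 10 , - 7.2, - 7, - 7, - 6, - 3, - 3,- 3, - 1, - 5/7, - 1/2, 3.04, 7, 8]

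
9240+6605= 15845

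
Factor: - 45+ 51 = 2^1 * 3^1 = 6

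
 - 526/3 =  - 176+2/3 = - 175.33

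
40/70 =4/7  =  0.57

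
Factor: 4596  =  2^2*3^1* 383^1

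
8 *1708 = 13664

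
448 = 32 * 14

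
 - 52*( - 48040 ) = 2498080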